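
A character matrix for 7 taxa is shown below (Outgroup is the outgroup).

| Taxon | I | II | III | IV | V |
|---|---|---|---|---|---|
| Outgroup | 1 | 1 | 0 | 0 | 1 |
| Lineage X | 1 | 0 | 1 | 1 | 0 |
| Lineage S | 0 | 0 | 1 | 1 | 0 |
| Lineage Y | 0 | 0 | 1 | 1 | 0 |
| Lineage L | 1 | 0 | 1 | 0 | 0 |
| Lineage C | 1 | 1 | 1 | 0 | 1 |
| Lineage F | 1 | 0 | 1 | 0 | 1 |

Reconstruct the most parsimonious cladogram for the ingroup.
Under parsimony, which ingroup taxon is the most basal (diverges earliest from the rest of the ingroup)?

Lineage C

Character polarity is set by the outgroup: the derived state is whichever differs from the outgroup's state, so for I, II, V the derived state is '0', and for the remaining characters it is '1'.
I (derived state '0') is shared by Lineage S and Lineage Y — a synapomorphy uniting that clade.
II: derived state '0' in Lineage F, Lineage L, Lineage S, Lineage X, and Lineage Y only — synapomorphy for {Lineage F, Lineage L, Lineage S, Lineage X, Lineage Y}.
III (derived state '1') is shared by all ingroup taxa — unites the whole ingroup.
Only Lineage S, Lineage X, and Lineage Y show the derived state '1' for IV, supporting them as a clade.
Only Lineage L, Lineage S, Lineage X, and Lineage Y show the derived state '0' for V, supporting them as a clade.
Most parsimonious ingroup topology: ((((Lineage X,(Lineage S,Lineage Y)),Lineage L),Lineage F),Lineage C).
Lineage C is sister to the clade containing all other ingroup taxa, so it is the earliest-diverging (most basal) ingroup lineage.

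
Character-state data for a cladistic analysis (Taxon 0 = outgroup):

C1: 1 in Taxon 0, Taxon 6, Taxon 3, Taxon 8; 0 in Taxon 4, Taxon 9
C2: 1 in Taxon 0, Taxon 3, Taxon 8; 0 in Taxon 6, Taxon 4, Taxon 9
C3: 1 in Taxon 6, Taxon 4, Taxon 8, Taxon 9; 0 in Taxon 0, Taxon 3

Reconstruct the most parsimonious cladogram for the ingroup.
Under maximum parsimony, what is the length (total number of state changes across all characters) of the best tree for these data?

Character polarity is set by the outgroup: the derived state is whichever differs from the outgroup's state, so for C1, C2 the derived state is '0', and for the remaining characters it is '1'.
Only Taxon 4 and Taxon 9 show the derived state '0' for C1, supporting them as a clade.
C2 (derived state '0') is shared by Taxon 4, Taxon 6, and Taxon 9 — a synapomorphy uniting that clade.
Only Taxon 4, Taxon 6, Taxon 8, and Taxon 9 show the derived state '1' for C3, supporting them as a clade.
Most parsimonious ingroup topology: (((Taxon 6,(Taxon 4,Taxon 9)),Taxon 8),Taxon 3).
Changes per character on this tree: C1: 1; C2: 1; C3: 1.
Total = 3.

3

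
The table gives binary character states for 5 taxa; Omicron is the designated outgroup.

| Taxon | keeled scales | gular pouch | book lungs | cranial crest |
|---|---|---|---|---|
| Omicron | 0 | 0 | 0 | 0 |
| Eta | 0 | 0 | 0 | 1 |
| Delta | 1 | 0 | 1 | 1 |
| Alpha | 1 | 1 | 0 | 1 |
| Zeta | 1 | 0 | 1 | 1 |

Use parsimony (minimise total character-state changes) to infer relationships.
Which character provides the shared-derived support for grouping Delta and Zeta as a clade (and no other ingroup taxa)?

book lungs

The outgroup has state '0' for every character, so '1' is the derived state throughout.
Only Alpha, Delta, and Zeta show the derived state '1' for keeled scales, supporting them as a clade.
gular pouch: derived state '1' in Alpha only — an autapomorphy, so it tells us nothing about relationships among taxa.
book lungs: derived state '1' in Delta and Zeta only — synapomorphy for {Delta, Zeta}.
cranial crest (derived state '1') is shared by all ingroup taxa — unites the whole ingroup.
Most parsimonious ingroup topology: (Eta,((Delta,Zeta),Alpha)).
The clade {Delta, Zeta} is supported by book lungs: its derived state '1' occurs in exactly those taxa and in no other taxon (including the outgroup).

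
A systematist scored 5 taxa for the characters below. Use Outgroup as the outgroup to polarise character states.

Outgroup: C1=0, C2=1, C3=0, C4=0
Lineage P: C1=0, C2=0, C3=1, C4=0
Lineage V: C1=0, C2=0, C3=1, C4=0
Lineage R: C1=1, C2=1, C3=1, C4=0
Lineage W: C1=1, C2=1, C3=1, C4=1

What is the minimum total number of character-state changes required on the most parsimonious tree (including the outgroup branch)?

4

Character polarity is set by the outgroup: the derived state is whichever differs from the outgroup's state, so for C2 the derived state is '0', and for the remaining characters it is '1'.
Only Lineage R and Lineage W show the derived state '1' for C1, supporting them as a clade.
C2: derived state '0' in Lineage P and Lineage V only — synapomorphy for {Lineage P, Lineage V}.
C3 (derived state '1') is shared by all ingroup taxa — unites the whole ingroup.
C4 (derived state '1') is unique to Lineage W (autapomorphy; uninformative for grouping).
Most parsimonious ingroup topology: ((Lineage P,Lineage V),(Lineage R,Lineage W)).
Changes per character on this tree: C1: 1; C2: 1; C3: 1; C4: 1.
Total = 4.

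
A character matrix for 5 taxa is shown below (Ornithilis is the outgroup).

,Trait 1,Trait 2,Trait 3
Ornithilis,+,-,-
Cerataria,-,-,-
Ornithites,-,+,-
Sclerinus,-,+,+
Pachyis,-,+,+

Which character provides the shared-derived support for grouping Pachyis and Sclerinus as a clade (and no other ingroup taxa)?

Trait 3

Character polarity is set by the outgroup: the derived state is whichever differs from the outgroup's state, so for Trait 1 the derived state is '-', and for the remaining characters it is '+'.
Trait 1 (derived state '-') is shared by all ingroup taxa — unites the whole ingroup.
Trait 2: derived state '+' in Ornithites, Pachyis, and Sclerinus only — synapomorphy for {Ornithites, Pachyis, Sclerinus}.
Trait 3 (derived state '+') is shared by Pachyis and Sclerinus — a synapomorphy uniting that clade.
Most parsimonious ingroup topology: (Cerataria,((Sclerinus,Pachyis),Ornithites)).
The clade {Pachyis, Sclerinus} is supported by Trait 3: its derived state '+' occurs in exactly those taxa and in no other taxon (including the outgroup).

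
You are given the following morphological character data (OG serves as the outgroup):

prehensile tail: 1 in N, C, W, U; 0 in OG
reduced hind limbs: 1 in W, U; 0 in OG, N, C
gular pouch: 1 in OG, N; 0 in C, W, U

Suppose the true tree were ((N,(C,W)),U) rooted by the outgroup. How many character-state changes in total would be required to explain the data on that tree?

5

Map each character onto ((N,(C,W)),U) (rooted by OG) and count the minimum state changes it requires (Fitch parsimony):
prehensile tail: 1; reduced hind limbs: 2; gular pouch: 2.
Total tree length = 5.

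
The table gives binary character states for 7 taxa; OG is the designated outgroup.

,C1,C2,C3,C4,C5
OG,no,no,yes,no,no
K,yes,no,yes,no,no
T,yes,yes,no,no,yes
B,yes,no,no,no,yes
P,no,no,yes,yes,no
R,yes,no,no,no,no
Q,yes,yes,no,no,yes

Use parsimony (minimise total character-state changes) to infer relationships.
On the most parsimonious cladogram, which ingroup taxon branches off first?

Character polarity is set by the outgroup: the derived state is whichever differs from the outgroup's state, so for C3 the derived state is 'no', and for the remaining characters it is 'yes'.
C1 (derived state 'yes') is shared by B, K, Q, R, and T — a synapomorphy uniting that clade.
Only Q and T show the derived state 'yes' for C2, supporting them as a clade.
Only B, Q, R, and T show the derived state 'no' for C3, supporting them as a clade.
C4: derived state 'yes' in P only — an autapomorphy, so it tells us nothing about relationships among taxa.
C5: derived state 'yes' in B, Q, and T only — synapomorphy for {B, Q, T}.
Most parsimonious ingroup topology: ((K,(((T,Q),B),R)),P).
P is sister to the clade containing all other ingroup taxa, so it is the earliest-diverging (most basal) ingroup lineage.

P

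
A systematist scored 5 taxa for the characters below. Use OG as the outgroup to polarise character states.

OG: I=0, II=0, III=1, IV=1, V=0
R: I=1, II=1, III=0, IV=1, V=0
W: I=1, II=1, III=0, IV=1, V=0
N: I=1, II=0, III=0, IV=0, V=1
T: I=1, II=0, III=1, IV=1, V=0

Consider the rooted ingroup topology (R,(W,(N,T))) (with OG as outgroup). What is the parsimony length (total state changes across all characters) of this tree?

Map each character onto (R,(W,(N,T))) (rooted by OG) and count the minimum state changes it requires (Fitch parsimony):
I: 1; II: 2; III: 2; IV: 1; V: 1.
Total tree length = 7.

7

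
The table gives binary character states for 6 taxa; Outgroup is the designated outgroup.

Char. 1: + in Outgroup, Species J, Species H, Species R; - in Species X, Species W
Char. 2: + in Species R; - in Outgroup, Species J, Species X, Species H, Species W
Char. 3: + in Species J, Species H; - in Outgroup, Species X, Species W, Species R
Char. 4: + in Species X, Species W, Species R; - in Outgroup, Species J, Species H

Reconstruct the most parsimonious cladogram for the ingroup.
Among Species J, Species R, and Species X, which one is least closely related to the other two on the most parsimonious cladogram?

Character polarity is set by the outgroup: the derived state is whichever differs from the outgroup's state, so for Char. 1 the derived state is '-', and for the remaining characters it is '+'.
Char. 1: derived state '-' in Species W and Species X only — synapomorphy for {Species W, Species X}.
Char. 2: derived state '+' in Species R only — an autapomorphy, so it tells us nothing about relationships among taxa.
Char. 3 (derived state '+') is shared by Species H and Species J — a synapomorphy uniting that clade.
Char. 4: derived state '+' in Species R, Species W, and Species X only — synapomorphy for {Species R, Species W, Species X}.
Most parsimonious ingroup topology: ((Species J,Species H),((Species X,Species W),Species R)).
Species R and Species X share a more recent common ancestor with each other than either does with Species J, so Species J is the least closely related of the three.

Species J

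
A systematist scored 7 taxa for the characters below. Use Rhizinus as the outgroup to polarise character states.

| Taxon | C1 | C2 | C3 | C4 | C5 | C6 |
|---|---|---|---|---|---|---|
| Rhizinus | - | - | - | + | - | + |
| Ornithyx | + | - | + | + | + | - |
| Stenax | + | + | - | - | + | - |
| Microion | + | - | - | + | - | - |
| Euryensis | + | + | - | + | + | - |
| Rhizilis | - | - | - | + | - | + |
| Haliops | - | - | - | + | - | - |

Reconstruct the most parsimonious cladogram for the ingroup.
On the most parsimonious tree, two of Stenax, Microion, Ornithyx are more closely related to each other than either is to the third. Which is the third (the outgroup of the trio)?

Microion

Character polarity is set by the outgroup: the derived state is whichever differs from the outgroup's state, so for C4, C6 the derived state is '-', and for the remaining characters it is '+'.
C1 (derived state '+') is shared by Euryensis, Microion, Ornithyx, and Stenax — a synapomorphy uniting that clade.
C2: derived state '+' in Euryensis and Stenax only — synapomorphy for {Euryensis, Stenax}.
C3: derived state '+' in Ornithyx only — an autapomorphy, so it tells us nothing about relationships among taxa.
C4: derived state '-' in Stenax only — an autapomorphy, so it tells us nothing about relationships among taxa.
Only Euryensis, Ornithyx, and Stenax show the derived state '+' for C5, supporting them as a clade.
C6: derived state '-' in Euryensis, Haliops, Microion, Ornithyx, and Stenax only — synapomorphy for {Euryensis, Haliops, Microion, Ornithyx, Stenax}.
Most parsimonious ingroup topology: ((((Ornithyx,(Stenax,Euryensis)),Microion),Haliops),Rhizilis).
Ornithyx and Stenax share a more recent common ancestor with each other than either does with Microion, so Microion is the least closely related of the three.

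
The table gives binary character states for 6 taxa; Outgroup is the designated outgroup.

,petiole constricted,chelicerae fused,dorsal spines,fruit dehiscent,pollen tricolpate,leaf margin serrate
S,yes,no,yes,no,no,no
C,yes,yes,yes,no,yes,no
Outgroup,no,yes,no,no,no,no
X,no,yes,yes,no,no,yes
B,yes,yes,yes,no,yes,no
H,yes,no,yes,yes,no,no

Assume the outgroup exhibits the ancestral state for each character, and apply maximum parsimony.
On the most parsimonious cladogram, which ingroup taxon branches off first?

X

Character polarity is set by the outgroup: the derived state is whichever differs from the outgroup's state, so for chelicerae fused the derived state is 'no', and for the remaining characters it is 'yes'.
petiole constricted: derived state 'yes' in B, C, H, and S only — synapomorphy for {B, C, H, S}.
Only H and S show the derived state 'no' for chelicerae fused, supporting them as a clade.
All ingroup taxa share the derived state 'yes' for dorsal spines; it defines the ingroup but does not resolve relationships within it.
fruit dehiscent: derived state 'yes' in H only — an autapomorphy, so it tells us nothing about relationships among taxa.
Only B and C show the derived state 'yes' for pollen tricolpate, supporting them as a clade.
leaf margin serrate (derived state 'yes') is unique to X (autapomorphy; uninformative for grouping).
Most parsimonious ingroup topology: (((H,S),(C,B)),X).
X is sister to the clade containing all other ingroup taxa, so it is the earliest-diverging (most basal) ingroup lineage.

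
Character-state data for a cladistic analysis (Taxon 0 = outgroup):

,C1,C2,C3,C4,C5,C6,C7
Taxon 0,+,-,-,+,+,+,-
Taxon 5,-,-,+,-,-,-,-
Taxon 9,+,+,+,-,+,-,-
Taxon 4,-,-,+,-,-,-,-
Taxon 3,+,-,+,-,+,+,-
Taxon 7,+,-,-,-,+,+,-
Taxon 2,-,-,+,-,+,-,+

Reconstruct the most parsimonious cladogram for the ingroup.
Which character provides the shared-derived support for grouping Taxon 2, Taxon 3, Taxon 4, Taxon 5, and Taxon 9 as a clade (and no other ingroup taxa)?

Character polarity is set by the outgroup: the derived state is whichever differs from the outgroup's state, so for C1, C4, C5, C6 the derived state is '-', and for the remaining characters it is '+'.
C1 (derived state '-') is shared by Taxon 2, Taxon 4, and Taxon 5 — a synapomorphy uniting that clade.
C2: derived state '+' in Taxon 9 only — an autapomorphy, so it tells us nothing about relationships among taxa.
C3 (derived state '+') is shared by Taxon 2, Taxon 3, Taxon 4, Taxon 5, and Taxon 9 — a synapomorphy uniting that clade.
C4 (derived state '-') is shared by all ingroup taxa — unites the whole ingroup.
C5: derived state '-' in Taxon 4 and Taxon 5 only — synapomorphy for {Taxon 4, Taxon 5}.
C6 (derived state '-') is shared by Taxon 2, Taxon 4, Taxon 5, and Taxon 9 — a synapomorphy uniting that clade.
C7 (derived state '+') is unique to Taxon 2 (autapomorphy; uninformative for grouping).
Most parsimonious ingroup topology: (((((Taxon 5,Taxon 4),Taxon 2),Taxon 9),Taxon 3),Taxon 7).
The clade {Taxon 2, Taxon 3, Taxon 4, Taxon 5, Taxon 9} is supported by C3: its derived state '+' occurs in exactly those taxa and in no other taxon (including the outgroup).

C3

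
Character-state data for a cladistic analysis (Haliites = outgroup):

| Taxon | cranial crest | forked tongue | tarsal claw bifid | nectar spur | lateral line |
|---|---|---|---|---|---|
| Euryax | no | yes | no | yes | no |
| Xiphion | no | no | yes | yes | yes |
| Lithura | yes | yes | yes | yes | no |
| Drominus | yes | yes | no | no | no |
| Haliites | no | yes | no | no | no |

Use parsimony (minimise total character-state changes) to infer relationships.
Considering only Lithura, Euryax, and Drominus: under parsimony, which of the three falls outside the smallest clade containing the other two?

Character polarity is set by the outgroup: the derived state is whichever differs from the outgroup's state, so for forked tongue the derived state is 'no', and for the remaining characters it is 'yes'.
cranial crest groups Drominus and Lithura, which is incompatible with the clades supported by the remaining characters; treating it as convergent (homoplasy) costs fewer steps than any alternative tree.
forked tongue: derived state 'no' in Xiphion only — an autapomorphy, so it tells us nothing about relationships among taxa.
Only Lithura and Xiphion show the derived state 'yes' for tarsal claw bifid, supporting them as a clade.
nectar spur: derived state 'yes' in Euryax, Lithura, and Xiphion only — synapomorphy for {Euryax, Lithura, Xiphion}.
lateral line (derived state 'yes') is unique to Xiphion (autapomorphy; uninformative for grouping).
Most parsimonious ingroup topology: (((Lithura,Xiphion),Euryax),Drominus).
Lithura and Euryax share a more recent common ancestor with each other than either does with Drominus, so Drominus is the least closely related of the three.

Drominus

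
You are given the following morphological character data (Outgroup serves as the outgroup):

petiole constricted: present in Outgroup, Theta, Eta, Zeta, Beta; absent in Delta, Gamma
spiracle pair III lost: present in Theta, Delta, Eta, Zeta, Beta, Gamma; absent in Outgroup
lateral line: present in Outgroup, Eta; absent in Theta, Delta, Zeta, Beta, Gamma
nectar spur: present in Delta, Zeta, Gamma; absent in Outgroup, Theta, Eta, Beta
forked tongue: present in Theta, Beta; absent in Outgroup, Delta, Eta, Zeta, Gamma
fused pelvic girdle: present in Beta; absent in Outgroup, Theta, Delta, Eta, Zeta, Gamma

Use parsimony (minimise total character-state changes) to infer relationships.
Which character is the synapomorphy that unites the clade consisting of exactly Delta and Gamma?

petiole constricted

Character polarity is set by the outgroup: the derived state is whichever differs from the outgroup's state, so for petiole constricted, lateral line the derived state is 'absent', and for the remaining characters it is 'present'.
petiole constricted: derived state 'absent' in Delta and Gamma only — synapomorphy for {Delta, Gamma}.
All ingroup taxa share the derived state 'present' for spiracle pair III lost; it defines the ingroup but does not resolve relationships within it.
lateral line (derived state 'absent') is shared by Beta, Delta, Gamma, Theta, and Zeta — a synapomorphy uniting that clade.
nectar spur (derived state 'present') is shared by Delta, Gamma, and Zeta — a synapomorphy uniting that clade.
Only Beta and Theta show the derived state 'present' for forked tongue, supporting them as a clade.
fused pelvic girdle: derived state 'present' in Beta only — an autapomorphy, so it tells us nothing about relationships among taxa.
Most parsimonious ingroup topology: (((Theta,Beta),((Delta,Gamma),Zeta)),Eta).
The clade {Delta, Gamma} is supported by petiole constricted: its derived state 'absent' occurs in exactly those taxa and in no other taxon (including the outgroup).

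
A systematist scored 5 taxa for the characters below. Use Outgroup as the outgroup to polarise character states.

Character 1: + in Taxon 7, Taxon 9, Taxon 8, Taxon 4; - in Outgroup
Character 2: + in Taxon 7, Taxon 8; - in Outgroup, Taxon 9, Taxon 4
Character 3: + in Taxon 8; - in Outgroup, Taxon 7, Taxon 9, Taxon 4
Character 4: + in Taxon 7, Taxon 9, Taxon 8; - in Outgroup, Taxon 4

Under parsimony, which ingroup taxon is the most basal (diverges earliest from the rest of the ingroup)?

The outgroup has state '-' for every character, so '+' is the derived state throughout.
All ingroup taxa share the derived state '+' for Character 1; it defines the ingroup but does not resolve relationships within it.
Only Taxon 7 and Taxon 8 show the derived state '+' for Character 2, supporting them as a clade.
Character 3: derived state '+' in Taxon 8 only — an autapomorphy, so it tells us nothing about relationships among taxa.
Character 4: derived state '+' in Taxon 7, Taxon 8, and Taxon 9 only — synapomorphy for {Taxon 7, Taxon 8, Taxon 9}.
Most parsimonious ingroup topology: (((Taxon 7,Taxon 8),Taxon 9),Taxon 4).
Taxon 4 is sister to the clade containing all other ingroup taxa, so it is the earliest-diverging (most basal) ingroup lineage.

Taxon 4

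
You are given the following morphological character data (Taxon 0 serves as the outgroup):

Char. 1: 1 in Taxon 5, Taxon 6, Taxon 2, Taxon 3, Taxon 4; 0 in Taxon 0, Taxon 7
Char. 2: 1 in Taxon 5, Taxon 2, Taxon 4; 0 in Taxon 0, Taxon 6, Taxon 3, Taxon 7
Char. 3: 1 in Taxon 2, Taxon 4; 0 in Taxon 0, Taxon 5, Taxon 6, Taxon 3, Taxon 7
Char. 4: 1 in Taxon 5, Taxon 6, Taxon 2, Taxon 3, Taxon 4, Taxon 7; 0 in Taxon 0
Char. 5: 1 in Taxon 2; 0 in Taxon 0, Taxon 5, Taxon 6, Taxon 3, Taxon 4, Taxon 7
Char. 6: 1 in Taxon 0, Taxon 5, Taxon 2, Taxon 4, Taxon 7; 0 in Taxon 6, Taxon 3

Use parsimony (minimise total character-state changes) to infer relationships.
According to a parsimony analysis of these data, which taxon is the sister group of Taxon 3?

Character polarity is set by the outgroup: the derived state is whichever differs from the outgroup's state, so for Char. 6 the derived state is '0', and for the remaining characters it is '1'.
Only Taxon 2, Taxon 3, Taxon 4, Taxon 5, and Taxon 6 show the derived state '1' for Char. 1, supporting them as a clade.
Char. 2: derived state '1' in Taxon 2, Taxon 4, and Taxon 5 only — synapomorphy for {Taxon 2, Taxon 4, Taxon 5}.
Only Taxon 2 and Taxon 4 show the derived state '1' for Char. 3, supporting them as a clade.
All ingroup taxa share the derived state '1' for Char. 4; it defines the ingroup but does not resolve relationships within it.
Char. 5: derived state '1' in Taxon 2 only — an autapomorphy, so it tells us nothing about relationships among taxa.
Char. 6: derived state '0' in Taxon 3 and Taxon 6 only — synapomorphy for {Taxon 3, Taxon 6}.
Most parsimonious ingroup topology: (((Taxon 5,(Taxon 2,Taxon 4)),(Taxon 6,Taxon 3)),Taxon 7).
Taxon 3 and Taxon 6 form a cherry on this tree, so they are sister taxa.

Taxon 6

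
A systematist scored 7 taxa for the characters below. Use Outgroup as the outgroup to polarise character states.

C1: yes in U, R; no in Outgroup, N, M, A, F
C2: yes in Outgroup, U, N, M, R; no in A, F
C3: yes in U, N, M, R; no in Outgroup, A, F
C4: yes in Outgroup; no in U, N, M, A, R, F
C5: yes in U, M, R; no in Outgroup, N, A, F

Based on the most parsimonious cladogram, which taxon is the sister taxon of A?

Character polarity is set by the outgroup: the derived state is whichever differs from the outgroup's state, so for C2, C4 the derived state is 'no', and for the remaining characters it is 'yes'.
C1: derived state 'yes' in R and U only — synapomorphy for {R, U}.
Only A and F show the derived state 'no' for C2, supporting them as a clade.
C3: derived state 'yes' in M, N, R, and U only — synapomorphy for {M, N, R, U}.
C4 (derived state 'no') is shared by all ingroup taxa — unites the whole ingroup.
C5 (derived state 'yes') is shared by M, R, and U — a synapomorphy uniting that clade.
Most parsimonious ingroup topology: ((((U,R),M),N),(A,F)).
A and F form a cherry on this tree, so they are sister taxa.

F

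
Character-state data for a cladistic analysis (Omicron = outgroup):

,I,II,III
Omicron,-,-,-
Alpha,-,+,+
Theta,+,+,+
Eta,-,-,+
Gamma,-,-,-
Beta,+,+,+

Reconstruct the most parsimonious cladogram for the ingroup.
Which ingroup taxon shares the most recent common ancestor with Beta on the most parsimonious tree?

Theta

The outgroup has state '-' for every character, so '+' is the derived state throughout.
I (derived state '+') is shared by Beta and Theta — a synapomorphy uniting that clade.
II (derived state '+') is shared by Alpha, Beta, and Theta — a synapomorphy uniting that clade.
III: derived state '+' in Alpha, Beta, Eta, and Theta only — synapomorphy for {Alpha, Beta, Eta, Theta}.
Most parsimonious ingroup topology: (((Alpha,(Theta,Beta)),Eta),Gamma).
Beta and Theta form a cherry on this tree, so they are sister taxa.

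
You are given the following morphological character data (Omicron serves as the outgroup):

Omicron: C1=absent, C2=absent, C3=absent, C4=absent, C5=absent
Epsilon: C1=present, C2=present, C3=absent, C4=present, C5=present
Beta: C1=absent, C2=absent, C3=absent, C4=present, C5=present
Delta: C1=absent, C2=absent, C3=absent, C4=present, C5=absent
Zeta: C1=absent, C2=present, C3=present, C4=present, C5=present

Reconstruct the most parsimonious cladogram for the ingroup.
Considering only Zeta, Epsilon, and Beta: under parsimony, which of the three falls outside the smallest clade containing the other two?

Beta

The outgroup has state 'absent' for every character, so 'present' is the derived state throughout.
C1: derived state 'present' in Epsilon only — an autapomorphy, so it tells us nothing about relationships among taxa.
C2 (derived state 'present') is shared by Epsilon and Zeta — a synapomorphy uniting that clade.
C3 (derived state 'present') is unique to Zeta (autapomorphy; uninformative for grouping).
C4 (derived state 'present') is shared by all ingroup taxa — unites the whole ingroup.
Only Beta, Epsilon, and Zeta show the derived state 'present' for C5, supporting them as a clade.
Most parsimonious ingroup topology: (((Epsilon,Zeta),Beta),Delta).
Epsilon and Zeta share a more recent common ancestor with each other than either does with Beta, so Beta is the least closely related of the three.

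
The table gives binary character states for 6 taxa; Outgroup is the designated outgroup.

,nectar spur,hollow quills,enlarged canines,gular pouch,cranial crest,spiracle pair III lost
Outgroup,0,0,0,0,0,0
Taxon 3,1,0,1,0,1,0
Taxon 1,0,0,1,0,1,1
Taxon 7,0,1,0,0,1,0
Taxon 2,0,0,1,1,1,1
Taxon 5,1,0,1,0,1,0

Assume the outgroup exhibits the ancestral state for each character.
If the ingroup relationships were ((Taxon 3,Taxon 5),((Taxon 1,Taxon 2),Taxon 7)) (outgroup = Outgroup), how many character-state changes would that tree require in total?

Map each character onto ((Taxon 3,Taxon 5),((Taxon 1,Taxon 2),Taxon 7)) (rooted by Outgroup) and count the minimum state changes it requires (Fitch parsimony):
nectar spur: 1; hollow quills: 1; enlarged canines: 2; gular pouch: 1; cranial crest: 1; spiracle pair III lost: 1.
Total tree length = 7.

7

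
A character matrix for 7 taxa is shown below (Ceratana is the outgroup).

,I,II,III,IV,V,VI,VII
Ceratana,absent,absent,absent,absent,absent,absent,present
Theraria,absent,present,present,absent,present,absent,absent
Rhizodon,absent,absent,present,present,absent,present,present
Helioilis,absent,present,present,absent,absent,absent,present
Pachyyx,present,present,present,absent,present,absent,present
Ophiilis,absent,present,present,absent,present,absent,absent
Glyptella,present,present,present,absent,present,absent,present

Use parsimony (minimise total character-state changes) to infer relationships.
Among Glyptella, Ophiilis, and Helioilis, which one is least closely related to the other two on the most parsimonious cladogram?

Character polarity is set by the outgroup: the derived state is whichever differs from the outgroup's state, so for VII the derived state is 'absent', and for the remaining characters it is 'present'.
I: derived state 'present' in Glyptella and Pachyyx only — synapomorphy for {Glyptella, Pachyyx}.
II (derived state 'present') is shared by Glyptella, Helioilis, Ophiilis, Pachyyx, and Theraria — a synapomorphy uniting that clade.
All ingroup taxa share the derived state 'present' for III; it defines the ingroup but does not resolve relationships within it.
IV (derived state 'present') is unique to Rhizodon (autapomorphy; uninformative for grouping).
V (derived state 'present') is shared by Glyptella, Ophiilis, Pachyyx, and Theraria — a synapomorphy uniting that clade.
VI (derived state 'present') is unique to Rhizodon (autapomorphy; uninformative for grouping).
Only Ophiilis and Theraria show the derived state 'absent' for VII, supporting them as a clade.
Most parsimonious ingroup topology: ((((Theraria,Ophiilis),(Pachyyx,Glyptella)),Helioilis),Rhizodon).
Glyptella and Ophiilis share a more recent common ancestor with each other than either does with Helioilis, so Helioilis is the least closely related of the three.

Helioilis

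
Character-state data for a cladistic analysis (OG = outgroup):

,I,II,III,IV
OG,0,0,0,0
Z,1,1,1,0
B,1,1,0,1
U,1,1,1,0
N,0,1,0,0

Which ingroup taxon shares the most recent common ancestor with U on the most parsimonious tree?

The outgroup has state '0' for every character, so '1' is the derived state throughout.
Only B, U, and Z show the derived state '1' for I, supporting them as a clade.
All ingroup taxa share the derived state '1' for II; it defines the ingroup but does not resolve relationships within it.
III (derived state '1') is shared by U and Z — a synapomorphy uniting that clade.
IV: derived state '1' in B only — an autapomorphy, so it tells us nothing about relationships among taxa.
Most parsimonious ingroup topology: (((Z,U),B),N).
U and Z form a cherry on this tree, so they are sister taxa.

Z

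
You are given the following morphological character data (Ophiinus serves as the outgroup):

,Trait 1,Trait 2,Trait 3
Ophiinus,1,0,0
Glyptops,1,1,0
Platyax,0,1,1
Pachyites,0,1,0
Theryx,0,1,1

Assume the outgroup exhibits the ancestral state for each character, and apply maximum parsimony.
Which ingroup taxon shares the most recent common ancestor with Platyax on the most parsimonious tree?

Character polarity is set by the outgroup: the derived state is whichever differs from the outgroup's state, so for Trait 1 the derived state is '0', and for the remaining characters it is '1'.
Trait 1 (derived state '0') is shared by Pachyites, Platyax, and Theryx — a synapomorphy uniting that clade.
All ingroup taxa share the derived state '1' for Trait 2; it defines the ingroup but does not resolve relationships within it.
Trait 3 (derived state '1') is shared by Platyax and Theryx — a synapomorphy uniting that clade.
Most parsimonious ingroup topology: (Glyptops,((Platyax,Theryx),Pachyites)).
Platyax and Theryx form a cherry on this tree, so they are sister taxa.

Theryx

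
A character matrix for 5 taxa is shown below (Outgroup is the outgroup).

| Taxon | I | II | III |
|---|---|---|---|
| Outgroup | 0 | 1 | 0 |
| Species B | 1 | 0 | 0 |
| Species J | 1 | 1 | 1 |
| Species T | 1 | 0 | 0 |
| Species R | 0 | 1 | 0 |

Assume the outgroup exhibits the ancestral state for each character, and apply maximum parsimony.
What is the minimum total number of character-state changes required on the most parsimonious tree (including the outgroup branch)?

Character polarity is set by the outgroup: the derived state is whichever differs from the outgroup's state, so for II the derived state is '0', and for the remaining characters it is '1'.
Only Species B, Species J, and Species T show the derived state '1' for I, supporting them as a clade.
II (derived state '0') is shared by Species B and Species T — a synapomorphy uniting that clade.
III (derived state '1') is unique to Species J (autapomorphy; uninformative for grouping).
Most parsimonious ingroup topology: (((Species B,Species T),Species J),Species R).
Changes per character on this tree: I: 1; II: 1; III: 1.
Total = 3.

3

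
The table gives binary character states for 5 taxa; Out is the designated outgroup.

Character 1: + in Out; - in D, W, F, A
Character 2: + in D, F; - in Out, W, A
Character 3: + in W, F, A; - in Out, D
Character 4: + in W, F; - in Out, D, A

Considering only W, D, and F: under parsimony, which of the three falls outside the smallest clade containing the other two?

D

Character polarity is set by the outgroup: the derived state is whichever differs from the outgroup's state, so for Character 1 the derived state is '-', and for the remaining characters it is '+'.
All ingroup taxa share the derived state '-' for Character 1; it defines the ingroup but does not resolve relationships within it.
Character 2 groups D and F, which is incompatible with the clades supported by the remaining characters; treating it as convergent (homoplasy) costs fewer steps than any alternative tree.
Character 3 (derived state '+') is shared by A, F, and W — a synapomorphy uniting that clade.
Only F and W show the derived state '+' for Character 4, supporting them as a clade.
Most parsimonious ingroup topology: (D,((W,F),A)).
F and W share a more recent common ancestor with each other than either does with D, so D is the least closely related of the three.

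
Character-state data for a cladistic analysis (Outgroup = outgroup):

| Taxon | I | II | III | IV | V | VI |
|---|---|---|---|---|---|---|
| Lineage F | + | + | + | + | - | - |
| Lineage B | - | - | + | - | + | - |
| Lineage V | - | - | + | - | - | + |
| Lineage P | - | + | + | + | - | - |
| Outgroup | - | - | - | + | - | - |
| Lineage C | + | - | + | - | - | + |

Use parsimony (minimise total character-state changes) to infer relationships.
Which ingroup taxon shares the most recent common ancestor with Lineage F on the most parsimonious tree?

Lineage P

Character polarity is set by the outgroup: the derived state is whichever differs from the outgroup's state, so for IV the derived state is '-', and for the remaining characters it is '+'.
I groups Lineage C and Lineage F, which is incompatible with the clades supported by the remaining characters; treating it as convergent (homoplasy) costs fewer steps than any alternative tree.
Only Lineage F and Lineage P show the derived state '+' for II, supporting them as a clade.
III (derived state '+') is shared by all ingroup taxa — unites the whole ingroup.
Only Lineage B, Lineage C, and Lineage V show the derived state '-' for IV, supporting them as a clade.
V: derived state '+' in Lineage B only — an autapomorphy, so it tells us nothing about relationships among taxa.
Only Lineage C and Lineage V show the derived state '+' for VI, supporting them as a clade.
Most parsimonious ingroup topology: (((Lineage C,Lineage V),Lineage B),(Lineage P,Lineage F)).
Lineage F and Lineage P form a cherry on this tree, so they are sister taxa.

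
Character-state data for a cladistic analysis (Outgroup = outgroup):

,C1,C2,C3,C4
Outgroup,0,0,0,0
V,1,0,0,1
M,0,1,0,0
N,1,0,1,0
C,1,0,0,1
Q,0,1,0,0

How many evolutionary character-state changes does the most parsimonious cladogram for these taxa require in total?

The outgroup has state '0' for every character, so '1' is the derived state throughout.
C1 (derived state '1') is shared by C, N, and V — a synapomorphy uniting that clade.
C2 (derived state '1') is shared by M and Q — a synapomorphy uniting that clade.
C3 (derived state '1') is unique to N (autapomorphy; uninformative for grouping).
Only C and V show the derived state '1' for C4, supporting them as a clade.
Most parsimonious ingroup topology: (((V,C),N),(M,Q)).
Changes per character on this tree: C1: 1; C2: 1; C3: 1; C4: 1.
Total = 4.

4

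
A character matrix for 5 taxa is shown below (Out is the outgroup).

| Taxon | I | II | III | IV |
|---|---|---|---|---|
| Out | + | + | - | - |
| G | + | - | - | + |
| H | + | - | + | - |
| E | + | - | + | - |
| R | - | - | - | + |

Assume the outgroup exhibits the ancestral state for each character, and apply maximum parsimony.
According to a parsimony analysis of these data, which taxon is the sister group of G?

R

Character polarity is set by the outgroup: the derived state is whichever differs from the outgroup's state, so for I, II the derived state is '-', and for the remaining characters it is '+'.
I (derived state '-') is unique to R (autapomorphy; uninformative for grouping).
All ingroup taxa share the derived state '-' for II; it defines the ingroup but does not resolve relationships within it.
Only E and H show the derived state '+' for III, supporting them as a clade.
Only G and R show the derived state '+' for IV, supporting them as a clade.
Most parsimonious ingroup topology: ((G,R),(H,E)).
G and R form a cherry on this tree, so they are sister taxa.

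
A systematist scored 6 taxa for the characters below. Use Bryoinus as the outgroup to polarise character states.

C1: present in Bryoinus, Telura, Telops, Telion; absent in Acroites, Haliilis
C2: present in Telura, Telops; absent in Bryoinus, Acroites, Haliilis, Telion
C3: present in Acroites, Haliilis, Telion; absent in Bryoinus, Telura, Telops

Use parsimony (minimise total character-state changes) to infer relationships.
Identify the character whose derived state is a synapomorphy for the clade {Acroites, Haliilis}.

C1

Character polarity is set by the outgroup: the derived state is whichever differs from the outgroup's state, so for C1 the derived state is 'absent', and for the remaining characters it is 'present'.
C1: derived state 'absent' in Acroites and Haliilis only — synapomorphy for {Acroites, Haliilis}.
Only Telops and Telura show the derived state 'present' for C2, supporting them as a clade.
C3 (derived state 'present') is shared by Acroites, Haliilis, and Telion — a synapomorphy uniting that clade.
Most parsimonious ingroup topology: (((Acroites,Haliilis),Telion),(Telura,Telops)).
The clade {Acroites, Haliilis} is supported by C1: its derived state 'absent' occurs in exactly those taxa and in no other taxon (including the outgroup).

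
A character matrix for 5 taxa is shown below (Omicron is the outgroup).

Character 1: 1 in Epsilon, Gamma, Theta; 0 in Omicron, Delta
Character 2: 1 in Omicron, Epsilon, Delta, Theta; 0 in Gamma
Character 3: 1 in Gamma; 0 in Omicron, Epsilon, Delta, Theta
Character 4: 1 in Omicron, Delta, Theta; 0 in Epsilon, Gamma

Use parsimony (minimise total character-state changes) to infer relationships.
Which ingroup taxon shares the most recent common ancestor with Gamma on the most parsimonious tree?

Character polarity is set by the outgroup: the derived state is whichever differs from the outgroup's state, so for Character 2, Character 4 the derived state is '0', and for the remaining characters it is '1'.
Character 1 (derived state '1') is shared by Epsilon, Gamma, and Theta — a synapomorphy uniting that clade.
Character 2 (derived state '0') is unique to Gamma (autapomorphy; uninformative for grouping).
Character 3: derived state '1' in Gamma only — an autapomorphy, so it tells us nothing about relationships among taxa.
Character 4: derived state '0' in Epsilon and Gamma only — synapomorphy for {Epsilon, Gamma}.
Most parsimonious ingroup topology: (((Epsilon,Gamma),Theta),Delta).
Gamma and Epsilon form a cherry on this tree, so they are sister taxa.

Epsilon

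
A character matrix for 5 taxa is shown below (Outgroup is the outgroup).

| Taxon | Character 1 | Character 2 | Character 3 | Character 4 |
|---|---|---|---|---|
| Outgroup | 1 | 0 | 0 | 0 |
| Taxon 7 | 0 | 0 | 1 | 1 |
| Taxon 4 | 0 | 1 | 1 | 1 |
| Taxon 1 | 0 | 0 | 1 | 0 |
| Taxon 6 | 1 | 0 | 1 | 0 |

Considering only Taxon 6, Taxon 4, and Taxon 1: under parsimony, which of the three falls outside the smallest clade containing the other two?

Taxon 6

Character polarity is set by the outgroup: the derived state is whichever differs from the outgroup's state, so for Character 1 the derived state is '0', and for the remaining characters it is '1'.
Character 1 (derived state '0') is shared by Taxon 1, Taxon 4, and Taxon 7 — a synapomorphy uniting that clade.
Character 2: derived state '1' in Taxon 4 only — an autapomorphy, so it tells us nothing about relationships among taxa.
Character 3 (derived state '1') is shared by all ingroup taxa — unites the whole ingroup.
Character 4 (derived state '1') is shared by Taxon 4 and Taxon 7 — a synapomorphy uniting that clade.
Most parsimonious ingroup topology: (((Taxon 7,Taxon 4),Taxon 1),Taxon 6).
Taxon 4 and Taxon 1 share a more recent common ancestor with each other than either does with Taxon 6, so Taxon 6 is the least closely related of the three.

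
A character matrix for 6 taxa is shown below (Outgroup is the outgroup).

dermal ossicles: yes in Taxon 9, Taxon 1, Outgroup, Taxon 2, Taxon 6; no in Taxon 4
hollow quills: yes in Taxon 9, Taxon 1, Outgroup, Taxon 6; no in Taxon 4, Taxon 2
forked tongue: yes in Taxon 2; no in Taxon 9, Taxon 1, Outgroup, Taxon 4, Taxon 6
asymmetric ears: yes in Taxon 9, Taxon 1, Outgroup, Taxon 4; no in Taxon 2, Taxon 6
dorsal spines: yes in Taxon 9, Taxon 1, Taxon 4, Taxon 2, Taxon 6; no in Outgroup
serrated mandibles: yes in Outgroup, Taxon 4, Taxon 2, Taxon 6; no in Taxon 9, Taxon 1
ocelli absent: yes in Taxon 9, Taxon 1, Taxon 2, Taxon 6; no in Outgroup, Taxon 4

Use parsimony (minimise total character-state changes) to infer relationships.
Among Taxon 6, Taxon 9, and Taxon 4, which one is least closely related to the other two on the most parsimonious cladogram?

Character polarity is set by the outgroup: the derived state is whichever differs from the outgroup's state, so for dermal ossicles, hollow quills, asymmetric ears, serrated mandibles the derived state is 'no', and for the remaining characters it is 'yes'.
dermal ossicles (derived state 'no') is unique to Taxon 4 (autapomorphy; uninformative for grouping).
hollow quills (state 'no') occurs in Taxon 2 and Taxon 4 but conflicts with the nesting implied by the other characters — most parsimoniously interpreted as homoplasy.
forked tongue: derived state 'yes' in Taxon 2 only — an autapomorphy, so it tells us nothing about relationships among taxa.
asymmetric ears (derived state 'no') is shared by Taxon 2 and Taxon 6 — a synapomorphy uniting that clade.
All ingroup taxa share the derived state 'yes' for dorsal spines; it defines the ingroup but does not resolve relationships within it.
serrated mandibles: derived state 'no' in Taxon 1 and Taxon 9 only — synapomorphy for {Taxon 1, Taxon 9}.
Only Taxon 1, Taxon 2, Taxon 6, and Taxon 9 show the derived state 'yes' for ocelli absent, supporting them as a clade.
Most parsimonious ingroup topology: (((Taxon 9,Taxon 1),(Taxon 2,Taxon 6)),Taxon 4).
Taxon 9 and Taxon 6 share a more recent common ancestor with each other than either does with Taxon 4, so Taxon 4 is the least closely related of the three.

Taxon 4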